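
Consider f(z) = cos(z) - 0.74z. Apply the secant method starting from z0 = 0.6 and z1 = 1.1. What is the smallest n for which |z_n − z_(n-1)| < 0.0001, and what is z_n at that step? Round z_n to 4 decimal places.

f(0.6) = 0.381336, f(1.1) = -0.360404
z2 = 1.100000 − (-0.360404)·(0.500000)/(-0.741739) = 0.857055;  |Δ| = 0.242945
f(0.857055) = 0.020446
z3 = 0.857055 − 0.020446·(-0.242945)/(0.380850) = 0.870097;  |Δ| = 0.013042
f(0.870097) = 0.000880
z4 = 0.870097 − 0.000880·(0.013042)/(-0.019566) = 0.870684;  |Δ| = 0.000587
f(0.870684) = -0.000003
z5 = 0.870684 − (-0.000003)·(0.000587)/(-0.000883) = 0.870682;  |Δ| = 0.000002
|z5 − z4| = 0.000002 < 0.0001

n = 5, z_n = 0.8707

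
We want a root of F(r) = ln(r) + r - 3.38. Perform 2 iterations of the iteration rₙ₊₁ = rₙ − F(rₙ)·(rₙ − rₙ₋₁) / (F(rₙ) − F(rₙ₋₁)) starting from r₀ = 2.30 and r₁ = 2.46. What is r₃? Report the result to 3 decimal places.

F(2.30) = -0.24709, F(2.46) = -0.01984
r₂ = 2.46000 − (-0.01984)·(2.46000 − 2.30000) / (-0.01984 − (-0.24709)) = 2.46000 − (-0.00317)/(0.22725) = 2.47397
F(2.47397) = -0.00021
r₃ = 2.47397 − (-0.00021)·(2.47397 − 2.46000) / (-0.00021 − (-0.01984)) = 2.47397 − (0.00000)/(0.01963) = 2.47412

2.474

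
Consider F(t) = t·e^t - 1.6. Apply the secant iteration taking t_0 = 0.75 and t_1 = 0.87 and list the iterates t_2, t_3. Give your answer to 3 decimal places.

0.753, 0.753

F(0.75) = -0.01225, F(0.87) = 0.47661
t_2 = 0.87000 − 0.47661·(0.87000 − 0.75000) / (0.47661 − (-0.01225)) = 0.87000 − (0.05719)/(0.48886) = 0.75301
F(0.75301) = -0.00108
t_3 = 0.75301 − (-0.00108)·(0.75301 − 0.87000) / (-0.00108 − 0.47661) = 0.75301 − (0.00013)/(-0.47770) = 0.75327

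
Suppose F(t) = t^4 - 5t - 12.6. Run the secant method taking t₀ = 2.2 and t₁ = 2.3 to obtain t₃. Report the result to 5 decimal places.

2.20460

F(2.2) = -0.1744000, F(2.3) = 3.8841000
t₂ = 2.3000000 − 3.8841000·(2.3000000 − 2.2000000) / (3.8841000 − (-0.1744000)) = 2.3000000 − (0.3884100)/(4.0585000) = 2.2042972
F(2.2042972) = -0.0123244
t₃ = 2.2042972 − (-0.0123244)·(2.2042972 − 2.3000000) / (-0.0123244 − 3.8841000) = 2.2042972 − (0.0011795)/(-3.8964244) = 2.2045999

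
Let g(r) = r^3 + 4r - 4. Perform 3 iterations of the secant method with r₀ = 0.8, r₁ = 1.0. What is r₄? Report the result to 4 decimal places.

g(0.8) = -0.288000, g(1.0) = 1.000000
r₂ = 1.000000 − 1.000000·(1.000000 − 0.800000) / (1.000000 − (-0.288000)) = 1.000000 − (0.200000)/(1.288000) = 0.844720
g(0.844720) = -0.018365
r₃ = 0.844720 − (-0.018365)·(0.844720 − 1.000000) / (-0.018365 − 1.000000) = 0.844720 − (0.002852)/(-1.018365) = 0.847521
g(0.847521) = -0.001150
r₄ = 0.847521 − (-0.001150)·(0.847521 − 0.844720) / (-0.001150 − (-0.018365)) = 0.847521 − (-0.000003)/(0.017216) = 0.847708

0.8477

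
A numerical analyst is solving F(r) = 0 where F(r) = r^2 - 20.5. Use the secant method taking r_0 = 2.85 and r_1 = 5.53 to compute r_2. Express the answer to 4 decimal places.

4.3270

F(2.85) = -12.377500, F(5.53) = 10.080900
r_2 = 5.530000 − 10.080900·(5.530000 − 2.850000) / (10.080900 − (-12.377500)) = 5.530000 − (27.016812)/(22.458400) = 4.327029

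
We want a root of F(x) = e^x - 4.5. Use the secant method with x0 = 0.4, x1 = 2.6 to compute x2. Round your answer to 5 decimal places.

F(0.4) = -3.0081753, F(2.6) = 8.9637380
x2 = 2.6000000 − 8.9637380·(2.6000000 − 0.4000000) / (8.9637380 − (-3.0081753)) = 2.6000000 − (19.7202237)/(11.9719133) = 0.9527926

0.95279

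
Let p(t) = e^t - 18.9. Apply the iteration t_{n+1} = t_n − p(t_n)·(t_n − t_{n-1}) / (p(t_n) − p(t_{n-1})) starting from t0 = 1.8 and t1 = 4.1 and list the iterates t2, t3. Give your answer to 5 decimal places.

p(1.8) = -12.8503525, p(4.1) = 41.4402876
t2 = 4.1000000 − 41.4402876·(4.1000000 − 1.8000000) / (41.4402876 − (-12.8503525)) = 4.1000000 − (95.3126615)/(54.2906401) = 2.3443997
p(2.3443997) = -8.4729880
t3 = 2.3443997 − (-8.4729880)·(2.3443997 − 4.1000000) / (-8.4729880 − 41.4402876) = 2.3443997 − (14.8751798)/(-49.9132756) = 2.6424203

2.34440, 2.64242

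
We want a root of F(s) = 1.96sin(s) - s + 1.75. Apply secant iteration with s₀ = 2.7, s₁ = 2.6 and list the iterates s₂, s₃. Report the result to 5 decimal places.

2.65881, 2.65922

F(2.7) = -0.1123354, F(2.6) = 0.1603827
s₂ = 2.6000000 − 0.1603827·(2.6000000 − 2.7000000) / (0.1603827 − (-0.1123354)) = 2.6000000 − (-0.0160383)/(0.2727181) = 2.6588090
F(2.6588090) = 0.0011142
s₃ = 2.6588090 − 0.0011142·(2.6588090 − 2.6000000) / (0.0011142 − 0.1603827) = 2.6588090 − (0.0000655)/(-0.1592685) = 2.6592204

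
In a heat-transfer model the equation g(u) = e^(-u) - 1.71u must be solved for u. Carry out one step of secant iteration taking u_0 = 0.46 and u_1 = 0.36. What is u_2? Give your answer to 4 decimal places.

0.3946

g(0.46) = -0.155316, g(0.36) = 0.082076
u_2 = 0.360000 − 0.082076·(0.360000 − 0.460000) / (0.082076 − (-0.155316)) = 0.360000 − (-0.008208)/(0.237393) = 0.394574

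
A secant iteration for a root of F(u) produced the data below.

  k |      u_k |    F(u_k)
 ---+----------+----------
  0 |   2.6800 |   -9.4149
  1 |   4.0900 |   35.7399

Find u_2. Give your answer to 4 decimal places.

u_2 = 4.0900 − 35.7399·(4.0900 − 2.6800) / (35.7399 − (-9.4149))
   = 4.0900 − (50.393259)/(45.154800) = 2.973989

2.9740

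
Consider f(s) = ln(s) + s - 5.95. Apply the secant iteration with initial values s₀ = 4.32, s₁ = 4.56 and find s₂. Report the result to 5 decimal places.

f(4.32) = -0.1667446, f(4.56) = 0.1273226
s₂ = 4.5600000 − 0.1273226·(4.5600000 − 4.3200000) / (0.1273226 − (-0.1667446)) = 4.5600000 − (0.0305574)/(0.2940672) = 4.4560869

4.45609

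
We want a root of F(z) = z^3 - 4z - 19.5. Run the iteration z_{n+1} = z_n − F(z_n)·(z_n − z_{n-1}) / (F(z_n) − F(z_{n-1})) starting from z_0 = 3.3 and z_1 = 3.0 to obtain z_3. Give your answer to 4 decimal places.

3.1829

F(3.3) = 3.237000, F(3.0) = -4.500000
z_2 = 3.000000 − (-4.500000)·(3.000000 − 3.300000) / (-4.500000 − 3.237000) = 3.000000 − (1.350000)/(-7.737000) = 3.174486
F(3.174486) = -0.207495
z_3 = 3.174486 − (-0.207495)·(3.174486 − 3.000000) / (-0.207495 − (-4.500000)) = 3.174486 − (-0.036205)/(4.292505) = 3.182921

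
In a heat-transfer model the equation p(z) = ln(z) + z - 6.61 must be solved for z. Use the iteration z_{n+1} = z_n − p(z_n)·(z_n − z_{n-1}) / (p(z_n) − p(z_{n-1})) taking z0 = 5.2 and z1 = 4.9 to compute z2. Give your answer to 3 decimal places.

5.001

p(5.2) = 0.23866, p(4.9) = -0.12076
z2 = 4.90000 − (-0.12076)·(4.90000 − 5.20000) / (-0.12076 − 0.23866) = 4.90000 − (0.03623)/(-0.35942) = 5.00080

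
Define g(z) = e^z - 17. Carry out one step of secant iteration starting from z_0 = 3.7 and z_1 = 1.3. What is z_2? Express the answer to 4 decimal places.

g(3.7) = 23.447304, g(1.3) = -13.330703
z_2 = 1.300000 − (-13.330703)·(1.300000 − 3.700000) / (-13.330703 − 23.447304) = 1.300000 − (31.993688)/(-36.778008) = 2.169914

2.1699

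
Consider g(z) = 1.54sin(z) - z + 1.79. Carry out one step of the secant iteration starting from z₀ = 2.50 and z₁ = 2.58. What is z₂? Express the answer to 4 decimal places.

2.5933

g(2.50) = 0.211647, g(2.58) = 0.030104
z₂ = 2.580000 − 0.030104·(2.580000 − 2.500000) / (0.030104 − 0.211647) = 2.580000 − (0.002408)/(-0.181543) = 2.593266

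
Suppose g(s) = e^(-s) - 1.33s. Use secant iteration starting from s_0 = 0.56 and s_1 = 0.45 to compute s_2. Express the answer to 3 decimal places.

0.470

g(0.56) = -0.17359, g(0.45) = 0.03913
s_2 = 0.45000 − 0.03913·(0.45000 − 0.56000) / (0.03913 − (-0.17359)) = 0.45000 − (-0.00430)/(0.21272) = 0.47023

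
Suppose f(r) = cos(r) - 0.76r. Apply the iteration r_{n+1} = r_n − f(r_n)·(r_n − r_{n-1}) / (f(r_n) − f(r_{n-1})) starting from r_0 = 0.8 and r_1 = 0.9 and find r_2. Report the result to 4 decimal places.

0.8587

f(0.8) = 0.088707, f(0.9) = -0.062390
r_2 = 0.900000 − (-0.062390)·(0.900000 − 0.800000) / (-0.062390 − 0.088707) = 0.900000 − (-0.006239)/(-0.151097) = 0.858709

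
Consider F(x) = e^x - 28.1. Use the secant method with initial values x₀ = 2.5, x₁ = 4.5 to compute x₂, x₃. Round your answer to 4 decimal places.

2.9090, 3.1257

F(2.5) = -15.917506, F(4.5) = 61.917131
x₂ = 4.500000 − 61.917131·(4.500000 − 2.500000) / (61.917131 − (-15.917506)) = 4.500000 − (123.834263)/(77.834637) = 2.909008
F(2.909008) = -9.761397
x₃ = 2.909008 − (-9.761397)·(2.909008 − 4.500000) / (-9.761397 − 61.917131) = 2.909008 − (15.530302)/(-71.678528) = 3.125674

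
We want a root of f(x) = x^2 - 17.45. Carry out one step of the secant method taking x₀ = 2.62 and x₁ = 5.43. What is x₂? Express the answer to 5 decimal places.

f(2.62) = -10.5856000, f(5.43) = 12.0349000
x₂ = 5.4300000 − 12.0349000·(5.4300000 − 2.6200000) / (12.0349000 − (-10.5856000)) = 5.4300000 − (33.8180690)/(22.6205000) = 3.9349814

3.93498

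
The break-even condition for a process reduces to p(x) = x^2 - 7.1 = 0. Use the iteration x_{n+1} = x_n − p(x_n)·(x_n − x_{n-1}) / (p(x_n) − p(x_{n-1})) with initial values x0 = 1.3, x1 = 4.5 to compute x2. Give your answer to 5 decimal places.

p(1.3) = -5.4100000, p(4.5) = 13.1500000
x2 = 4.5000000 − 13.1500000·(4.5000000 − 1.3000000) / (13.1500000 − (-5.4100000)) = 4.5000000 − (42.0800000)/(18.5600000) = 2.2327586

2.23276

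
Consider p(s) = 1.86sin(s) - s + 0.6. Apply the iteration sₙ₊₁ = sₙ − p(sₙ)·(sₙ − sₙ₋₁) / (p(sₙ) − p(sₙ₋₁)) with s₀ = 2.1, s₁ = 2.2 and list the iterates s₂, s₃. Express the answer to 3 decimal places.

2.152, 2.153

p(2.1) = 0.10557, p(2.2) = -0.09620
s₂ = 2.20000 − (-0.09620)·(2.20000 − 2.10000) / (-0.09620 − 0.10557) = 2.20000 − (-0.00962)/(-0.20177) = 2.15232
p(2.15232) = 0.00194
s₃ = 2.15232 − 0.00194·(2.15232 − 2.20000) / (0.00194 − (-0.09620)) = 2.15232 − (-0.00009)/(0.09814) = 2.15327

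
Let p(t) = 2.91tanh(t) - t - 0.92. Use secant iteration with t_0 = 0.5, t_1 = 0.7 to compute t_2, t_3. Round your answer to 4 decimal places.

p(0.5) = -0.075239, p(0.7) = 0.138710
t_2 = 0.700000 − 0.138710·(0.700000 − 0.500000) / (0.138710 − (-0.075239)) = 0.700000 − (0.027742)/(0.213949) = 0.570334
p(0.570334) = 0.010075
t_3 = 0.570334 − 0.010075·(0.570334 − 0.700000) / (0.010075 − 0.138710) = 0.570334 − (-0.001306)/(-0.128636) = 0.560178

0.5703, 0.5602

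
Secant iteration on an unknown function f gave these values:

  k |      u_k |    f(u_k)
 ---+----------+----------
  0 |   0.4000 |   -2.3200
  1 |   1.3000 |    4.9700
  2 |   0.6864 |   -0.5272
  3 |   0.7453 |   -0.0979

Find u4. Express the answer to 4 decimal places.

u4 = 0.7453 − (-0.0979)·(0.7453 − 0.6864) / (-0.0979 − (-0.5272))
   = 0.7453 − (-0.005766)/(0.429300) = 0.758732

0.7587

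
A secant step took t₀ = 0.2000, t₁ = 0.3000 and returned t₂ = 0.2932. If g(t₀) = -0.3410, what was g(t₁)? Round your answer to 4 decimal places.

The secant line through (0.2000, -0.3410) and (0.3000, g(t₁)) crosses zero at t₂ = 0.2932.
So (0.2000, -0.3410), (0.3000, g(t₁)), (0.2932, 0) are collinear:
g(t₁) = -0.3410 · (0.3000 − 0.2932) / (0.2000 − 0.2932) = -0.3410 · (0.006800)/(-0.093200) = 0.024880

0.0249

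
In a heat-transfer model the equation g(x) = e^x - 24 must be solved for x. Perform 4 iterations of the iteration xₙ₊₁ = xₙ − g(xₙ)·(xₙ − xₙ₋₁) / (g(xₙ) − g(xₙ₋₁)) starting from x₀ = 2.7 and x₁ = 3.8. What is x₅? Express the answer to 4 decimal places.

3.1780

g(2.7) = -9.120268, g(3.8) = 20.701184
x₂ = 3.800000 − 20.701184·(3.800000 − 2.700000) / (20.701184 − (-9.120268)) = 3.800000 − (22.771303)/(29.821453) = 3.036412
g(3.036412) = -3.169630
x₃ = 3.036412 − (-3.169630)·(3.036412 − 3.800000) / (-3.169630 − 20.701184) = 3.036412 − (2.420291)/(-23.870814) = 3.137803
g(3.137803) = -0.946831
x₄ = 3.137803 − (-0.946831)·(3.137803 − 3.036412) / (-0.946831 − (-3.169630)) = 3.137803 − (-0.096000)/(2.222799) = 3.180992
g(3.180992) = 0.070624
x₅ = 3.180992 − 0.070624·(3.180992 − 3.137803) / (0.070624 − (-0.946831)) = 3.180992 − (0.003050)/(1.017455) = 3.177994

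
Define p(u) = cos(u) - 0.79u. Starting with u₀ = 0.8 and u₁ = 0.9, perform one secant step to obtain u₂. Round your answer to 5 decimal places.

p(0.8) = 0.0647067, p(0.9) = -0.0893900
u₂ = 0.9000000 − (-0.0893900)·(0.9000000 − 0.8000000) / (-0.0893900 − 0.0647067) = 0.9000000 − (-0.0089390)/(-0.1540967) = 0.8419910

0.84199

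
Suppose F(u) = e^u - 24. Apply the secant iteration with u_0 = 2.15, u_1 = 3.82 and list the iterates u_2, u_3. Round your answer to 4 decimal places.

F(2.15) = -15.415142, F(3.82) = 21.604208
u_2 = 3.820000 − 21.604208·(3.820000 − 2.150000) / (21.604208 − (-15.415142)) = 3.820000 − (36.079028)/(37.019350) = 2.845401
F(2.845401) = -6.791545
u_3 = 2.845401 − (-6.791545)·(2.845401 − 3.820000) / (-6.791545 − 21.604208) = 2.845401 − (6.619034)/(-28.395753) = 3.078500

2.8454, 3.0785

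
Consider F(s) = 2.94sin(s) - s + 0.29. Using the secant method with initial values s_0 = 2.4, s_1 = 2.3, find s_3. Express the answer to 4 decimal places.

2.3603

F(2.4) = -0.124138, F(2.3) = 0.182373
s_2 = 2.300000 − 0.182373·(2.300000 − 2.400000) / (0.182373 − (-0.124138)) = 2.300000 − (-0.018237)/(0.306512) = 2.359500
F(2.359500) = 0.002512
s_3 = 2.359500 − 0.002512·(2.359500 − 2.300000) / (0.002512 − 0.182373) = 2.359500 − (0.000149)/(-0.179861) = 2.360331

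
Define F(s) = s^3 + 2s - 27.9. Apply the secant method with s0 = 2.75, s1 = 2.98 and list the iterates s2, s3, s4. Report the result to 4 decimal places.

F(2.75) = -1.603125, F(2.98) = 4.523592
s2 = 2.980000 − 4.523592·(2.980000 − 2.750000) / (4.523592 − (-1.603125)) = 2.980000 − (1.040426)/(6.126717) = 2.810182
F(2.810182) = -0.087281
s3 = 2.810182 − (-0.087281)·(2.810182 − 2.980000) / (-0.087281 − 4.523592) = 2.810182 − (0.014822)/(-4.610873) = 2.813397
F(2.813397) = -0.004608
s4 = 2.813397 − (-0.004608)·(2.813397 − 2.810182) / (-0.004608 − (-0.087281)) = 2.813397 − (-0.000015)/(0.082673) = 2.813576

2.8102, 2.8134, 2.8136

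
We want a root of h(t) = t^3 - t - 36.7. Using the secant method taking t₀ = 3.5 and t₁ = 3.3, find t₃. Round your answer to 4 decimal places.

3.4236

h(3.5) = 2.675000, h(3.3) = -4.063000
t₂ = 3.300000 − (-4.063000)·(3.300000 − 3.500000) / (-4.063000 − 2.675000) = 3.300000 − (0.812600)/(-6.738000) = 3.420600
h(3.420600) = -0.097869
t₃ = 3.420600 − (-0.097869)·(3.420600 − 3.300000) / (-0.097869 − (-4.063000)) = 3.420600 − (-0.011803)/(3.965131) = 3.423576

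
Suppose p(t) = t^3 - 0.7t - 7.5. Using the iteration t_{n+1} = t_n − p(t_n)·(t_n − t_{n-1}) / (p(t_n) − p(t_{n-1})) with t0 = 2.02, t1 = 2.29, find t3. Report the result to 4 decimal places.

p(2.02) = -0.671592, p(2.29) = 2.905989
t2 = 2.290000 − 2.905989·(2.290000 − 2.020000) / (2.905989 − (-0.671592)) = 2.290000 − (0.784617)/(3.577581) = 2.070685
p(2.070685) = -0.070928
t3 = 2.070685 − (-0.070928)·(2.070685 − 2.290000) / (-0.070928 − 2.905989) = 2.070685 − (0.015555)/(-2.976917) = 2.075910

2.0759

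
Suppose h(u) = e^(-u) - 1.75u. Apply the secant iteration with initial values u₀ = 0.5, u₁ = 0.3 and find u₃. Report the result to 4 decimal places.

0.3878

h(0.5) = -0.268469, h(0.3) = 0.215818
u₂ = 0.300000 − 0.215818·(0.300000 − 0.500000) / (0.215818 − (-0.268469)) = 0.300000 − (-0.043164)/(0.484288) = 0.389128
h(0.389128) = -0.003327
u₃ = 0.389128 − (-0.003327)·(0.389128 − 0.300000) / (-0.003327 − 0.215818) = 0.389128 − (-0.000297)/(-0.219145) = 0.387775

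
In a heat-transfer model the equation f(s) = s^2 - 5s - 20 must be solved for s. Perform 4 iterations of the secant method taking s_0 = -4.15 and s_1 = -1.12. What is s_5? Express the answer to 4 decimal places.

-2.6235

f(-4.15) = 17.972500, f(-1.12) = -13.145600
s_2 = -1.120000 − (-13.145600)·(-1.120000 − (-4.150000)) / (-13.145600 − 17.972500) = -1.120000 − (-39.831168)/(-31.118100) = -2.400000
f(-2.400000) = -2.240000
s_3 = -2.400000 − (-2.240000)·(-2.400000 − (-1.120000)) / (-2.240000 − (-13.145600)) = -2.400000 − (2.867200)/(10.905600) = -2.662911
f(-2.662911) = 0.405648
s_4 = -2.662911 − 0.405648·(-2.662911 − (-2.400000)) / (0.405648 − (-2.240000)) = -2.662911 − (-0.106649)/(2.645648) = -2.622600
f(-2.622600) = -0.008973
s_5 = -2.622600 − (-0.008973)·(-2.622600 − (-2.662911)) / (-0.008973 − 0.405648) = -2.622600 − (-0.000362)/(-0.414621) = -2.623472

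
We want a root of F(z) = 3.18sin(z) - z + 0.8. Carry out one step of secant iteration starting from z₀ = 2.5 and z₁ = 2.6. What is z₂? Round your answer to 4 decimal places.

2.5558

F(2.5) = 0.203141, F(2.6) = -0.160706
z₂ = 2.600000 − (-0.160706)·(2.600000 − 2.500000) / (-0.160706 − 0.203141) = 2.600000 − (-0.016071)/(-0.363847) = 2.555832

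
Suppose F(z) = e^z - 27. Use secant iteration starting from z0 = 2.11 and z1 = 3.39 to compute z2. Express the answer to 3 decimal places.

F(2.11) = -18.75176, F(3.39) = 2.66595
z2 = 3.39000 − 2.66595·(3.39000 − 2.11000) / (2.66595 − (-18.75176)) = 3.39000 − (3.41242)/(21.41771) = 3.23067

3.231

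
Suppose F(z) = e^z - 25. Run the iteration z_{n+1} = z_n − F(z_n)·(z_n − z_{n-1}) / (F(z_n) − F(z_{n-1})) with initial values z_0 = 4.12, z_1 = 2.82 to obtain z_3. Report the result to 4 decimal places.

3.2540

F(4.12) = 36.559242, F(2.82) = -8.223149
z_2 = 2.820000 − (-8.223149)·(2.820000 − 4.120000) / (-8.223149 − 36.559242) = 2.820000 − (10.690094)/(-44.782392) = 3.058712
F(3.058712) = -3.699895
z_3 = 3.058712 − (-3.699895)·(3.058712 − 2.820000) / (-3.699895 − (-8.223149)) = 3.058712 − (-0.883209)/(4.523254) = 3.253972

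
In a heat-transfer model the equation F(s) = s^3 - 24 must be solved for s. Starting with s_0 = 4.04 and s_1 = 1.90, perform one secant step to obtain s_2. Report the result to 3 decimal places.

2.521

F(4.04) = 41.93926, F(1.90) = -17.14100
s_2 = 1.90000 − (-17.14100)·(1.90000 − 4.04000) / (-17.14100 − 41.93926) = 1.90000 − (36.68174)/(-59.08026) = 2.52088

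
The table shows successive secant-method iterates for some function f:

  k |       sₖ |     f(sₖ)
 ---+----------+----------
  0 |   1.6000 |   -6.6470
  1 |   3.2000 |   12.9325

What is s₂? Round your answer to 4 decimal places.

2.1432

s₂ = 3.2000 − 12.9325·(3.2000 − 1.6000) / (12.9325 − (-6.6470))
   = 3.2000 − (20.692000)/(19.579500) = 2.143180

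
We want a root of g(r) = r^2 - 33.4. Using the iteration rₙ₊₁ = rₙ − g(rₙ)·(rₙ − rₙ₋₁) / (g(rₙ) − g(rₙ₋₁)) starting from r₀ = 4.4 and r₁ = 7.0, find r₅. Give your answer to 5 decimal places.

g(4.4) = -14.0400000, g(7.0) = 15.6000000
r₂ = 7.0000000 − 15.6000000·(7.0000000 − 4.4000000) / (15.6000000 − (-14.0400000)) = 7.0000000 − (40.5600000)/(29.6400000) = 5.6315789
g(5.6315789) = -1.6853186
r₃ = 5.6315789 − (-1.6853186)·(5.6315789 − 7.0000000) / (-1.6853186 − 15.6000000) = 5.6315789 − (2.3062254)/(-17.2853186) = 5.7650000
g(5.7650000) = -0.1647750
r₄ = 5.7650000 − (-0.1647750)·(5.7650000 − 5.6315789) / (-0.1647750 − (-1.6853186)) = 5.7650000 − (-0.0219845)/(1.5205436) = 5.7794583
g(5.7794583) = 0.0021381
r₅ = 5.7794583 − 0.0021381·(5.7794583 − 5.7650000) / (0.0021381 − (-0.1647750)) = 5.7794583 − (0.0000309)/(0.1669131) = 5.7792731

5.77927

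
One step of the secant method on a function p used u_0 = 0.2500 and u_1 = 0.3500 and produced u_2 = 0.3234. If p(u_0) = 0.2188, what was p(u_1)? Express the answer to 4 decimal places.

-0.0793

The secant line through (0.2500, 0.2188) and (0.3500, p(u_1)) crosses zero at u_2 = 0.3234.
So (0.2500, 0.2188), (0.3500, p(u_1)), (0.3234, 0) are collinear:
p(u_1) = 0.2188 · (0.3500 − 0.3234) / (0.2500 − 0.3234) = 0.2188 · (0.026600)/(-0.073400) = -0.079293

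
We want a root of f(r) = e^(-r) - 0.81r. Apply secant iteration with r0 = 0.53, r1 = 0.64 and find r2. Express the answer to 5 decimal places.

f(0.53) = 0.1593050, f(0.64) = 0.0088924
r2 = 0.6400000 − 0.0088924·(0.6400000 − 0.5300000) / (0.0088924 − 0.1593050) = 0.6400000 − (0.0009782)/(-0.1504125) = 0.6465032

0.64650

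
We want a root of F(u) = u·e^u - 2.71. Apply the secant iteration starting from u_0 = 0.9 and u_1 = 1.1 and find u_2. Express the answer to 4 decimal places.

F(0.9) = -0.496357, F(1.1) = 0.594583
u_2 = 1.100000 − 0.594583·(1.100000 − 0.900000) / (0.594583 − (-0.496357)) = 1.100000 − (0.118917)/(1.090940) = 0.990996

0.9910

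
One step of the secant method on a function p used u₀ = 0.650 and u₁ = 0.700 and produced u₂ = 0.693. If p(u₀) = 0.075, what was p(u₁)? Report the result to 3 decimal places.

-0.012

The secant line through (0.650, 0.075) and (0.700, p(u₁)) crosses zero at u₂ = 0.693.
So (0.650, 0.075), (0.700, p(u₁)), (0.693, 0) are collinear:
p(u₁) = 0.075 · (0.700 − 0.693) / (0.650 − 0.693) = 0.075 · (0.00700)/(-0.04300) = -0.01221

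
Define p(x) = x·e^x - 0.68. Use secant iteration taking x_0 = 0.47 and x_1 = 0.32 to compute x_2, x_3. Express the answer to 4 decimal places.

p(0.47) = 0.071997, p(0.32) = -0.239319
x_2 = 0.320000 − (-0.239319)·(0.320000 − 0.470000) / (-0.239319 − 0.071997) = 0.320000 − (0.035898)/(-0.311316) = 0.435310
p(0.435310) = -0.007254
x_3 = 0.435310 − (-0.007254)·(0.435310 − 0.320000) / (-0.007254 − (-0.239319)) = 0.435310 − (-0.000836)/(0.232065) = 0.438914

0.4353, 0.4389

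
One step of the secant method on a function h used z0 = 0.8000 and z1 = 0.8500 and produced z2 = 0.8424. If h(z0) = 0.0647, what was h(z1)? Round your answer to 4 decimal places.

The secant line through (0.8000, 0.0647) and (0.8500, h(z1)) crosses zero at z2 = 0.8424.
So (0.8000, 0.0647), (0.8500, h(z1)), (0.8424, 0) are collinear:
h(z1) = 0.0647 · (0.8500 − 0.8424) / (0.8000 − 0.8424) = 0.0647 · (0.007600)/(-0.042400) = -0.011597

-0.0116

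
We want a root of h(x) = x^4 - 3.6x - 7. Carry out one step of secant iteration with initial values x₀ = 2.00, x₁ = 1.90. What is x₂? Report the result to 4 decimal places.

1.9310

h(2.00) = 1.800000, h(1.90) = -0.807900
x₂ = 1.900000 − (-0.807900)·(1.900000 − 2.000000) / (-0.807900 − 1.800000) = 1.900000 − (0.080790)/(-2.607900) = 1.930979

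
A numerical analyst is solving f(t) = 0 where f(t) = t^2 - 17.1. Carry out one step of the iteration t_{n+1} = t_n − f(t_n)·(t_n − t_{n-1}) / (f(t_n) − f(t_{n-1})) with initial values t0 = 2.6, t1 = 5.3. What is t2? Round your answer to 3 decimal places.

f(2.6) = -10.34000, f(5.3) = 10.99000
t2 = 5.30000 − 10.99000·(5.30000 − 2.60000) / (10.99000 − (-10.34000)) = 5.30000 − (29.67300)/(21.33000) = 3.90886

3.909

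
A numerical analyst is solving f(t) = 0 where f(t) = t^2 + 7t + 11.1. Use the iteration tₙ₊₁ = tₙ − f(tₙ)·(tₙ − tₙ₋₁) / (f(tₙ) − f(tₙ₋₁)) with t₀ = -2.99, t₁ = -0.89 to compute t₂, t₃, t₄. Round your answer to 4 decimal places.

-2.7048, -2.5528, -2.4077

f(-2.99) = -0.889900, f(-0.89) = 5.662100
t₂ = -0.890000 − 5.662100·(-0.890000 − (-2.990000)) / (5.662100 − (-0.889900)) = -0.890000 − (11.890410)/(6.552000) = -2.704776
f(-2.704776) = -0.517618
t₃ = -2.704776 − (-0.517618)·(-2.704776 − (-0.890000)) / (-0.517618 − 5.662100) = -2.704776 − (0.939361)/(-6.179718) = -2.552769
f(-2.552769) = -0.252753
t₄ = -2.552769 − (-0.252753)·(-2.552769 − (-2.704776)) / (-0.252753 − (-0.517618)) = -2.552769 − (-0.038420)/(0.264866) = -2.407713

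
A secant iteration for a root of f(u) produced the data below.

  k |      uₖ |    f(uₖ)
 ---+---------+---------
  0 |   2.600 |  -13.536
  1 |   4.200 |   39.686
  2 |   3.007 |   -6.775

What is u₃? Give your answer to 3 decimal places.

u₃ = 3.007 − (-6.775)·(3.007 − 4.200) / (-6.775 − 39.686)
   = 3.007 − (8.08258)/(-46.46100) = 3.18096

3.181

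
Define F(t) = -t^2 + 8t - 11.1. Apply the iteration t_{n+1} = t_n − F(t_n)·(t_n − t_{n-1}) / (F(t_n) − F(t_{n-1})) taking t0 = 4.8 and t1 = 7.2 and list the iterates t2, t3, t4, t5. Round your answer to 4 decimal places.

5.8650, 6.1457, 6.2195, 6.2135

F(4.8) = 4.260000, F(7.2) = -5.340000
t2 = 7.200000 − (-5.340000)·(7.200000 − 4.800000) / (-5.340000 − 4.260000) = 7.200000 − (-12.816000)/(-9.600000) = 5.865000
F(5.865000) = 1.421775
t3 = 5.865000 − 1.421775·(5.865000 − 7.200000) / (1.421775 − (-5.340000)) = 5.865000 − (-1.898070)/(6.761775) = 6.145706
F(6.145706) = 0.295947
t4 = 6.145706 − 0.295947·(6.145706 − 5.865000) / (0.295947 − 1.421775) = 6.145706 − (0.083074)/(-1.125828) = 6.219495
F(6.219495) = -0.026158
t5 = 6.219495 − (-0.026158)·(6.219495 − 6.145706) / (-0.026158 − 0.295947) = 6.219495 − (-0.001930)/(-0.322104) = 6.213503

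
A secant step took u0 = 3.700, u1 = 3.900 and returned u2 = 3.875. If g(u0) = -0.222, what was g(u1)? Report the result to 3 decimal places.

0.032

The secant line through (3.700, -0.222) and (3.900, g(u1)) crosses zero at u2 = 3.875.
So (3.700, -0.222), (3.900, g(u1)), (3.875, 0) are collinear:
g(u1) = -0.222 · (3.900 − 3.875) / (3.700 − 3.875) = -0.222 · (0.02500)/(-0.17500) = 0.03171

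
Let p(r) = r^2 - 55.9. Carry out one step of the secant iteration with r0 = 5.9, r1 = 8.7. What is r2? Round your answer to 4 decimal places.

p(5.9) = -21.090000, p(8.7) = 19.790000
r2 = 8.700000 − 19.790000·(8.700000 − 5.900000) / (19.790000 − (-21.090000)) = 8.700000 − (55.412000)/(40.880000) = 7.344521

7.3445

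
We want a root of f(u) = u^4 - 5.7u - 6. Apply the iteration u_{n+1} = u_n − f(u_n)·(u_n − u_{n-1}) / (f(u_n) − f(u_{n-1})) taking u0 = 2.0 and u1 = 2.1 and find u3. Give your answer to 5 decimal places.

f(2.0) = -1.4000000, f(2.1) = 1.4781000
u2 = 2.1000000 − 1.4781000·(2.1000000 − 2.0000000) / (1.4781000 − (-1.4000000)) = 2.1000000 − (0.1478100)/(2.8781000) = 2.0486432
f(2.0486432) = -0.0629695
u3 = 2.0486432 − (-0.0629695)·(2.0486432 − 2.1000000) / (-0.0629695 − 1.4781000) = 2.0486432 − (0.0032339)/(-1.5410695) = 2.0507417

2.05074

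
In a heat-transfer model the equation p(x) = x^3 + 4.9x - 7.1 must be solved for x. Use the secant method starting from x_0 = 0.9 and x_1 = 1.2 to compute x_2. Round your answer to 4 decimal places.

1.1383

p(0.9) = -1.961000, p(1.2) = 0.508000
x_2 = 1.200000 − 0.508000·(1.200000 − 0.900000) / (0.508000 − (-1.961000)) = 1.200000 − (0.152400)/(2.469000) = 1.138275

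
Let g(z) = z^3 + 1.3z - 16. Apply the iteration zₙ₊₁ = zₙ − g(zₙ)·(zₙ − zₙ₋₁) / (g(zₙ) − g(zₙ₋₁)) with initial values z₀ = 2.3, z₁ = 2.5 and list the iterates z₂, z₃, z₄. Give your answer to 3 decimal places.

2.345, 2.348, 2.348

g(2.3) = -0.84300, g(2.5) = 2.87500
z₂ = 2.50000 − 2.87500·(2.50000 − 2.30000) / (2.87500 − (-0.84300)) = 2.50000 − (0.57500)/(3.71800) = 2.34535
g(2.34535) = -0.05011
z₃ = 2.34535 − (-0.05011)·(2.34535 − 2.50000) / (-0.05011 − 2.87500) = 2.34535 − (0.00775)/(-2.92511) = 2.34800
g(2.34800) = -0.00290
z₄ = 2.34800 − (-0.00290)·(2.34800 − 2.34535) / (-0.00290 − (-0.05011)) = 2.34800 − (-0.00001)/(0.04721) = 2.34816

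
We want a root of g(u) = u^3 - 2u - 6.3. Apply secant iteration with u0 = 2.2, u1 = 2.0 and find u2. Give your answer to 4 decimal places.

g(2.2) = -0.052000, g(2.0) = -2.300000
u2 = 2.000000 − (-2.300000)·(2.000000 − 2.200000) / (-2.300000 − (-0.052000)) = 2.000000 − (0.460000)/(-2.248000) = 2.204626

2.2046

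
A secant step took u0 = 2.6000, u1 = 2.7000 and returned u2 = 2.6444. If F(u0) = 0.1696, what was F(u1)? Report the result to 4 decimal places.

The secant line through (2.6000, 0.1696) and (2.7000, F(u1)) crosses zero at u2 = 2.6444.
So (2.6000, 0.1696), (2.7000, F(u1)), (2.6444, 0) are collinear:
F(u1) = 0.1696 · (2.7000 − 2.6444) / (2.6000 − 2.6444) = 0.1696 · (0.055600)/(-0.044400) = -0.212382

-0.2124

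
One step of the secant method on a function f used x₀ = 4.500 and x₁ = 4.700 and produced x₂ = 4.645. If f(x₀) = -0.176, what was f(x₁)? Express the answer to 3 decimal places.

0.067

The secant line through (4.500, -0.176) and (4.700, f(x₁)) crosses zero at x₂ = 4.645.
So (4.500, -0.176), (4.700, f(x₁)), (4.645, 0) are collinear:
f(x₁) = -0.176 · (4.700 − 4.645) / (4.500 − 4.645) = -0.176 · (0.05500)/(-0.14500) = 0.06676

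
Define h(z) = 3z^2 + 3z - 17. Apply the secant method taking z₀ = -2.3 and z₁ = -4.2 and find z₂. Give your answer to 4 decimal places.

-2.7867

h(-2.3) = -8.030000, h(-4.2) = 23.320000
z₂ = -4.200000 − 23.320000·(-4.200000 − (-2.300000)) / (23.320000 − (-8.030000)) = -4.200000 − (-44.308000)/(31.350000) = -2.786667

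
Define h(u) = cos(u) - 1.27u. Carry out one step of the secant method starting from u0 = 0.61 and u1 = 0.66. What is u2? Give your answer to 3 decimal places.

0.634

h(0.61) = 0.04495, h(0.66) = -0.04821
u2 = 0.66000 − (-0.04821)·(0.66000 − 0.61000) / (-0.04821 − 0.04495) = 0.66000 − (-0.00241)/(-0.09316) = 0.63413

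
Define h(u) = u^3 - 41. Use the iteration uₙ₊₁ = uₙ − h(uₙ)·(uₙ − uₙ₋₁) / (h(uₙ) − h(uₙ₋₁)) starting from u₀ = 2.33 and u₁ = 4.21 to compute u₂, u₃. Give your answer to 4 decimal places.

3.1901, 3.3966

h(2.33) = -28.350663, h(4.21) = 33.618461
u₂ = 4.210000 − 33.618461·(4.210000 − 2.330000) / (33.618461 − (-28.350663)) = 4.210000 − (63.202707)/(61.969124) = 3.190094
h(3.190094) = -8.535384
u₃ = 3.190094 − (-8.535384)·(3.190094 − 4.210000) / (-8.535384 − 33.618461) = 3.190094 − (8.705293)/(-42.153845) = 3.396606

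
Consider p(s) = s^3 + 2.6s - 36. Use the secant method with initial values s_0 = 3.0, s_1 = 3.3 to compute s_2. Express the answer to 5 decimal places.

3.03705

p(3.0) = -1.2000000, p(3.3) = 8.5170000
s_2 = 3.3000000 − 8.5170000·(3.3000000 − 3.0000000) / (8.5170000 − (-1.2000000)) = 3.3000000 − (2.5551000)/(9.7170000) = 3.0370485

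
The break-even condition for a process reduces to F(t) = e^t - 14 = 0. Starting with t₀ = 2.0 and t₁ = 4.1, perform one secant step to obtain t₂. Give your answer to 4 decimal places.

F(2.0) = -6.610944, F(4.1) = 46.340288
t₂ = 4.100000 − 46.340288·(4.100000 − 2.000000) / (46.340288 − (-6.610944)) = 4.100000 − (97.314604)/(52.951231) = 2.262184

2.2622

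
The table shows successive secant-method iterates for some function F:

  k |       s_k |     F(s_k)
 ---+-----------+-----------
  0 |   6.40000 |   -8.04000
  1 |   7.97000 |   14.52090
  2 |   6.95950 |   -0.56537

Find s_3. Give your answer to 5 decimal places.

s_3 = 6.95950 − (-0.56537)·(6.95950 − 7.97000) / (-0.56537 − 14.52090)
   = 6.95950 − (0.5713064)/(-15.0862700) = 6.9973693

6.99737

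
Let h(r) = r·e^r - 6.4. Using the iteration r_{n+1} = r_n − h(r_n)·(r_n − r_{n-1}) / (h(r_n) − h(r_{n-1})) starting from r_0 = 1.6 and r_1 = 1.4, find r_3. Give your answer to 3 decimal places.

1.471

h(1.6) = 1.52485, h(1.4) = -0.72272
r_2 = 1.40000 − (-0.72272)·(1.40000 − 1.60000) / (-0.72272 − 1.52485) = 1.40000 − (0.14454)/(-2.24757) = 1.46431
h(1.46431) = -0.06749
r_3 = 1.46431 − (-0.06749)·(1.46431 − 1.40000) / (-0.06749 − (-0.72272)) = 1.46431 − (-0.00434)/(0.65523) = 1.47094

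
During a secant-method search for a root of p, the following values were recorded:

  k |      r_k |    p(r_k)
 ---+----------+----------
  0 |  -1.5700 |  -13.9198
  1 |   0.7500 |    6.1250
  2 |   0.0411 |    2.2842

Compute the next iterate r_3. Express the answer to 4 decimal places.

r_3 = 0.0411 − 2.2842·(0.0411 − 0.7500) / (2.2842 − 6.1250)
   = 0.0411 − (-1.619269)/(-3.840800) = -0.380497

-0.3805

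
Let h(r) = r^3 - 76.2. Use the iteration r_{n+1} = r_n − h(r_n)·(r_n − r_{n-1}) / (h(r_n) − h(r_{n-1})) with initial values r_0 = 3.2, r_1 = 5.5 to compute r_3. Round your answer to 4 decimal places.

h(3.2) = -43.432000, h(5.5) = 90.175000
r_2 = 5.500000 − 90.175000·(5.500000 − 3.200000) / (90.175000 − (-43.432000)) = 5.500000 − (207.402500)/(133.607000) = 3.947667
h(3.947667) = -14.679243
r_3 = 3.947667 − (-14.679243)·(3.947667 − 5.500000) / (-14.679243 − 90.175000) = 3.947667 − (22.787067)/(-104.854243) = 4.164989

4.1650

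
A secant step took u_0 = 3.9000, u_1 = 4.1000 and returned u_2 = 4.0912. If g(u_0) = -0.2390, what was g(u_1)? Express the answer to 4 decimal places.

0.0110

The secant line through (3.9000, -0.2390) and (4.1000, g(u_1)) crosses zero at u_2 = 4.0912.
So (3.9000, -0.2390), (4.1000, g(u_1)), (4.0912, 0) are collinear:
g(u_1) = -0.2390 · (4.1000 − 4.0912) / (3.9000 − 4.0912) = -0.2390 · (0.008800)/(-0.191200) = 0.011000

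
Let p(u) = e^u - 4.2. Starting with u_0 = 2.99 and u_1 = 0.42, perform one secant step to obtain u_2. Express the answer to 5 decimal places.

p(2.99) = 15.6856825, p(0.42) = -2.6780384
u_2 = 0.4200000 − (-2.6780384)·(0.4200000 − 2.9900000) / (-2.6780384 − 15.6856825) = 0.4200000 − (6.8825588)/(-18.3637209) = 0.7947911

0.79479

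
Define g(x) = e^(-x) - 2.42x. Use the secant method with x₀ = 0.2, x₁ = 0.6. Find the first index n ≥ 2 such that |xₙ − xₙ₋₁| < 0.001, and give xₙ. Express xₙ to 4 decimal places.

g(0.2) = 0.334731, g(0.6) = -0.903188
x₂ = 0.600000 − (-0.903188)·(0.400000)/(-1.237919) = 0.308159;  |Δ| = 0.291841
g(0.308159) = -0.010947
x₃ = 0.308159 − (-0.010947)·(-0.291841)/(0.892242) = 0.304579;  |Δ| = 0.003581
g(0.304579) = 0.000354
x₄ = 0.304579 − 0.000354·(-0.003581)/(0.011301) = 0.304691;  |Δ| = 0.000112
|x₄ − x₃| = 0.000112 < 0.001

n = 4, xₙ = 0.3047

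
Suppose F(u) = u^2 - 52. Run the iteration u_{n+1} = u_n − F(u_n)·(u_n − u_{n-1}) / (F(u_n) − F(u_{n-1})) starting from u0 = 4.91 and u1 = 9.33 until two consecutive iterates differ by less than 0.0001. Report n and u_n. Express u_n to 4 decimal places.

F(4.91) = -27.891900, F(9.33) = 35.048900
u2 = 9.330000 − 35.048900·(4.420000)/(62.940800) = 6.868701;  |Δ| = 2.461299
F(6.868701) = -4.820949
u3 = 6.868701 − (-4.820949)·(-2.461299)/(-39.869849) = 7.166314;  |Δ| = 0.297613
F(7.166314) = -0.643942
u4 = 7.166314 − (-0.643942)·(0.297613)/(4.177007) = 7.212195;  |Δ| = 0.045881
F(7.212195) = 0.015760
u5 = 7.212195 − 0.015760·(0.045881)/(0.659702) = 7.211099;  |Δ| = 0.001096
F(7.211099) = -0.000049
u6 = 7.211099 − (-0.000049)·(-0.001096)/(-0.015809) = 7.211103;  |Δ| = 0.000003
|u6 − u5| = 0.000003 < 0.0001

n = 6, u_n = 7.2111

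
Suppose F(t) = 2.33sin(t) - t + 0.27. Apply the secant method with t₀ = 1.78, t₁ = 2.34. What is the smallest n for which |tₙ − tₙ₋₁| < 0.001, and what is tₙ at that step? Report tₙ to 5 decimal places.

F(1.78) = 0.7691981, F(2.34) = -0.3959770
t₂ = 2.3400000 − (-0.3959770)·(0.5600000)/(-1.1651751) = 2.1496877;  |Δ| = 0.1903123
F(2.1496877) = 0.0706846
t₃ = 2.1496877 − 0.0706846·(-0.1903123)/(0.4666617) = 2.1785141;  |Δ| = 0.0288264
F(2.1785141) = 0.0043071
t₄ = 2.1785141 − 0.0043071·(0.0288264)/(-0.0663775) = 2.1803846;  |Δ| = 0.0018705
F(2.1803846) = -0.0000553
t₅ = 2.1803846 − (-0.0000553)·(0.0018705)/(-0.0043624) = 2.1803609;  |Δ| = 0.0000237
|t₅ − t₄| = 0.0000237 < 0.001

n = 5, tₙ = 2.18036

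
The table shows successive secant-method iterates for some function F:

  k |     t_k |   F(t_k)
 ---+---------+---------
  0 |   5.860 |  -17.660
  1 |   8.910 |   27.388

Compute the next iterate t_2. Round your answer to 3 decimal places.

7.056

t_2 = 8.910 − 27.388·(8.910 − 5.860) / (27.388 − (-17.660))
   = 8.910 − (83.53340)/(45.04800) = 7.05568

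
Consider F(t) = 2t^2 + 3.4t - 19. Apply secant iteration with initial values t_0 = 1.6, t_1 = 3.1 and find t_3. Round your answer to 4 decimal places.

2.3379

F(1.6) = -8.440000, F(3.1) = 10.760000
t_2 = 3.100000 − 10.760000·(3.100000 − 1.600000) / (10.760000 − (-8.440000)) = 3.100000 − (16.140000)/(19.200000) = 2.259375
F(2.259375) = -1.108574
t_3 = 2.259375 − (-1.108574)·(2.259375 − 3.100000) / (-1.108574 − 10.760000) = 2.259375 − (0.931895)/(-11.868574) = 2.337893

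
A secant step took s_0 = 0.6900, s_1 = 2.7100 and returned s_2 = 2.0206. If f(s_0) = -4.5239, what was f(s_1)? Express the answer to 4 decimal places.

2.3439

The secant line through (0.6900, -4.5239) and (2.7100, f(s_1)) crosses zero at s_2 = 2.0206.
So (0.6900, -4.5239), (2.7100, f(s_1)), (2.0206, 0) are collinear:
f(s_1) = -4.5239 · (2.7100 − 2.0206) / (0.6900 − 2.0206) = -4.5239 · (0.689400)/(-1.330600) = 2.343887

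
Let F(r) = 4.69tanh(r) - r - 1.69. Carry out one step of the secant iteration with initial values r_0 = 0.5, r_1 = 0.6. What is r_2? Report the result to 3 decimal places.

0.509

F(0.5) = -0.02267, F(0.6) = 0.22876
r_2 = 0.60000 − 0.22876·(0.60000 − 0.50000) / (0.22876 − (-0.02267)) = 0.60000 − (0.02288)/(0.25143) = 0.50902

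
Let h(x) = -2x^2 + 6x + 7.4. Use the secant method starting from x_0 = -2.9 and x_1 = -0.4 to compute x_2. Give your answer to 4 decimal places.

h(-2.9) = -26.820000, h(-0.4) = 4.680000
x_2 = -0.400000 − 4.680000·(-0.400000 − (-2.900000)) / (4.680000 − (-26.820000)) = -0.400000 − (11.700000)/(31.500000) = -0.771429

-0.7714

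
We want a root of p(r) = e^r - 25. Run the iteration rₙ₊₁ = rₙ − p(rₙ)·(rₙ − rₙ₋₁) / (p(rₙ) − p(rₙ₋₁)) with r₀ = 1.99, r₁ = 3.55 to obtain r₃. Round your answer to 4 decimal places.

p(1.99) = -17.684466, p(3.55) = 9.813317
r₂ = 3.550000 − 9.813317·(3.550000 − 1.990000) / (9.813317 − (-17.684466)) = 3.550000 − (15.308775)/(27.497784) = 2.993272
p(2.993272) = -5.049137
r₃ = 2.993272 − (-5.049137)·(2.993272 − 3.550000) / (-5.049137 − 9.813317) = 2.993272 − (2.810994)/(-14.862455) = 3.182406

3.1824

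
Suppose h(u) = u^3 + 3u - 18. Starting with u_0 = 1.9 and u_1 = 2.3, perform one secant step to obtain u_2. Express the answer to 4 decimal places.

h(1.9) = -5.441000, h(2.3) = 1.067000
u_2 = 2.300000 − 1.067000·(2.300000 − 1.900000) / (1.067000 − (-5.441000)) = 2.300000 − (0.426800)/(6.508000) = 2.234419

2.2344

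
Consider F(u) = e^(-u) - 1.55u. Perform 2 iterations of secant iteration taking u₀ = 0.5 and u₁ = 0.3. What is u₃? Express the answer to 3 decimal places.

F(0.5) = -0.16847, F(0.3) = 0.27582
u₂ = 0.30000 − 0.27582·(0.30000 − 0.50000) / (0.27582 − (-0.16847)) = 0.30000 − (-0.05516)/(0.44429) = 0.42416
F(0.42416) = -0.00313
u₃ = 0.42416 − (-0.00313)·(0.42416 − 0.30000) / (-0.00313 − 0.27582) = 0.42416 − (-0.00039)/(-0.27895) = 0.42277

0.423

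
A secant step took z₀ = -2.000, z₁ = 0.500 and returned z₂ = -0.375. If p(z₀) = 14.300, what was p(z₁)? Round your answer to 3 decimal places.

-7.700

The secant line through (-2.000, 14.300) and (0.500, p(z₁)) crosses zero at z₂ = -0.375.
So (-2.000, 14.300), (0.500, p(z₁)), (-0.375, 0) are collinear:
p(z₁) = 14.300 · (0.500 − (-0.375)) / (-2.000 − (-0.375)) = 14.300 · (0.87500)/(-1.62500) = -7.70000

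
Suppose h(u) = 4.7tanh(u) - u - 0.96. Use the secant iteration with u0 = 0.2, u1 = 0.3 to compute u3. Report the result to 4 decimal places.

h(0.2) = -0.232336, h(0.3) = 0.109169
u2 = 0.300000 − 0.109169·(0.300000 − 0.200000) / (0.109169 − (-0.232336)) = 0.300000 − (0.010917)/(0.341505) = 0.268033
h(0.268033) = 0.002397
u3 = 0.268033 − 0.002397·(0.268033 − 0.300000) / (0.002397 − 0.109169) = 0.268033 − (-0.000077)/(-0.106773) = 0.267315

0.2673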